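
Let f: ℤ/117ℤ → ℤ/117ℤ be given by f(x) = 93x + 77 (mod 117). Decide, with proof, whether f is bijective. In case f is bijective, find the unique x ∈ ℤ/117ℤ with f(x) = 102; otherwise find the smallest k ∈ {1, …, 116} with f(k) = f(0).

Recall: f is injective when f(a) = f(b) forces a = b.
We have gcd(93, 117) = 3 > 1. Taking a = 0 and b = 39: f(0) = 77 and f(39) = 93·39 + 77 = 3704 ≡ 77 (mod 117).
So f(0) = f(39) while 0 ≠ 39, therefore f is not injective, hence not bijective.
Since f is not bijective, we find the least positive k with f(k) = f(0): this means 93k ≡ 0 (mod 117), i.e. 117 ∣ 93k. Since gcd(93, 117) = 3, dividing through by 3 this holds exactly when 39 ∣ 31k, and as gcd(31, 39) = 1, exactly when 39 ∣ k.
The smallest positive such k is 39.

39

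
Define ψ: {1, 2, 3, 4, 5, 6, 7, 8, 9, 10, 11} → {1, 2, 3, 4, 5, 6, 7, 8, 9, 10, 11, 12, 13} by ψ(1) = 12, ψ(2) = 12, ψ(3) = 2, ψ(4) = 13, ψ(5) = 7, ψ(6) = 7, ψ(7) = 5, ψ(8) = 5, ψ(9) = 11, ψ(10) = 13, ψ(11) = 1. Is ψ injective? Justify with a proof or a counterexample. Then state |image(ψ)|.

ψ(1) = 12 = ψ(2) with 1 ≠ 2, so ψ is not injective.
The image of ψ is {1, 2, 5, 7, 11, 12, 13}, which has 7 elements.

7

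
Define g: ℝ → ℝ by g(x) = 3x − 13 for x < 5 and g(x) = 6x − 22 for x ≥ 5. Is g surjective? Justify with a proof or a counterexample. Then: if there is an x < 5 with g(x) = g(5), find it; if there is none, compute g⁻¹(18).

Both pieces are strictly increasing (slopes 3 and 6), so each is injective on its own interval.
The left piece maps (−∞, 5) onto (−∞, 2); the right piece maps [5, ∞) onto [8, ∞).
The union (−∞, 2) ∪ [8, ∞) omits the interval between 2 and 8; in particular 2 has no preimage. So g is not surjective.
Because the two images are disjoint, no x < 5 has g(x) = g(5), so we compute g⁻¹(18): 18 lies in [8, ∞), so solve 6x − 22 = 18: x = (18 + 22)/6 = 20/3.

20/3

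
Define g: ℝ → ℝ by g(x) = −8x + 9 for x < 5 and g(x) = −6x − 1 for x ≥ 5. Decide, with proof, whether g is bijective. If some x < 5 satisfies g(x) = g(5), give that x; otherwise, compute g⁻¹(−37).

6

Both pieces are strictly decreasing (slopes −8 and −6), so each is injective on its own interval.
The left piece maps (−∞, 5) onto (−31, ∞); the right piece maps [5, ∞) onto (−∞, −31].
Since −31 = −31, the images partition ℝ: g is injective and surjective, hence bijective.
Because the two images are disjoint, no x < 5 has g(x) = g(5), so we compute g⁻¹(−37): −37 lies in (−∞, −31], so solve −6x − 1 = −37: x = (−37 + 1)/(−6) = 6.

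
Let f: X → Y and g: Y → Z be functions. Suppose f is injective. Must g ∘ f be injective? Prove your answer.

No. Take X = Y = Z = {0, 1, 2}, f = identity (injective), and g(x) = 0 for every x.
Then (g ∘ f)(0) = 0 = (g ∘ f)(2) with 0 ≠ 2, so g ∘ f is not injective.

not injective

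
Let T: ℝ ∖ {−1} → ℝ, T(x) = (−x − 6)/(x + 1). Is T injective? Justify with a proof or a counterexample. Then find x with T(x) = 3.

Suppose T(u) = T(v). Cross-multiplying: (−u − 6)(v + 1) = (−v − 6)(u + 1).
Expanding both sides and cancelling the symmetric terms leaves 5·(u − v) = 0. Since 5 ≠ 0, u = v. Thus T is injective.
Solving T(x) = 3: cross-multiplying gives −x − 6 = 3(x + 1), which rearranges to −4x = 9, so x = −9/4.

-9/4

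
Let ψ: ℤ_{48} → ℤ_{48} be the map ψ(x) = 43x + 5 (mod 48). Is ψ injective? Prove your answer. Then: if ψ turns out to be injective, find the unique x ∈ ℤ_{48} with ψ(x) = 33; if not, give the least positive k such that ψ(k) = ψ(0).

If ψ(x_1) = ψ(x_2), then 43x_1 ≡ 43x_2 (mod 48). Because gcd(43, 48) = 1, we may cancel 43 to get x_1 ≡ x_2 (mod 48).
Hence ψ is injective.
We now compute 43⁻¹ mod 48 explicitly. Euclid's algorithm: 48 = 1·43 + 5, 43 = 8·5 + 3, 5 = 1·3 + 2, 3 = 1·2 + 1; back-substituting gives 1 = 19·43 − 17·48, so 43⁻¹ ≡ 19 (mod 48).
Since ψ is injective, we find ψ⁻¹(33): we need 43x ≡ 33 − 5 ≡ 28 (mod 48). Using 43⁻¹ = 19: x ≡ 19·28 = 532 = 11·48 + 4, so x = 4.
Check: ψ(4) = 43·4 + 5 = 177 = 3·48 + 33 ≡ 33 (mod 48).

4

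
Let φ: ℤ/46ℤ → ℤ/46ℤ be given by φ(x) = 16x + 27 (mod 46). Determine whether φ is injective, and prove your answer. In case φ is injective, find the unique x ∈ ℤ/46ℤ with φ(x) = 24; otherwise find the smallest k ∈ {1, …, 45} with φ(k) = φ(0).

By definition, injectivity means: for all a, b in the domain, φ(a) = φ(b) implies a = b.
We have gcd(16, 46) = 2 > 1. Taking a = 0 and b = 23: φ(0) = 27 and φ(23) = 16·23 + 27 = 395 ≡ 27 (mod 46).
So φ(0) = φ(23) while 0 ≠ 23, so φ is not injective.
Since φ is not injective, we find the least positive k with φ(k) = φ(0): this means 16k ≡ 0 (mod 46), i.e. 46 ∣ 16k. Since gcd(16, 46) = 2, dividing through by 2 this holds exactly when 23 ∣ 8k, and as gcd(8, 23) = 1, exactly when 23 ∣ k.
The smallest positive such k is 23.

23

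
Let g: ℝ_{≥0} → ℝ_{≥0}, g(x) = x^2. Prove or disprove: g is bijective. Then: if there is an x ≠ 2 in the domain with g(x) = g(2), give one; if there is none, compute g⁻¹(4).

2

On ℝ_{≥0}, x ↦ x^2 is strictly increasing (injective) and for any y ∈ ℝ_{≥0} the 2nd root y^{1/2} lies in ℝ_{≥0} (surjective). So g is bijective.
Since x ↦ x^2 is strictly increasing on ℝ_{≥0}, it is injective there, so no x ≠ 2 in the domain has g(x) = g(2). We therefore compute g⁻¹(4) = 4^{1/2} = 2 (indeed 2^2 = 4).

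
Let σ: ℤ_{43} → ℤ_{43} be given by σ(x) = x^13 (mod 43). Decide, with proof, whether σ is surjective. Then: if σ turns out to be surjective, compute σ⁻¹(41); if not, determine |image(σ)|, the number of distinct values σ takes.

Since 43 is prime, the nonzero elements of ℤ_{43} form a cyclic group of order 42.
As gcd(13, 42) = 1, raising to the 13th power is a bijection on this group: if a^13 ≡ b^13 then (ab^{−1})^13 = 1, and the only element of order dividing gcd(13, 42) = 1 is 1, so a = b.
With σ(0) = 0 this makes σ injective on all of ℤ_{43}, hence bijective (finite equal-size domain and codomain). In particular σ is surjective.
Since σ is surjective, we find the preimage of 41. The inverse of x ↦ x^13 on (ℤ_{43})^× is x ↦ x^13, because 13·13 = 169 = 4·42 + 1 ≡ 1 (mod 42) and x^{42} = 1 for x ≠ 0 (Fermat). So σ⁻¹(41) = 41^13 mod 43.
Repeated squaring mod 43: 41^1 ≡ 41, 41^2 ≡ 41² = 1681 ≡ 4, 41^4 ≡ 4² = 16, 41^8 ≡ 16² = 256 ≡ 41. Since 13 = 8 + 4 + 1, 41^13 ≡ 41·16·41: 41·16 = 656 ≡ 11, then 11·41 = 451 ≡ 21. So 41^13 ≡ 21 (mod 43).
Hence σ⁻¹(41) = 21.

21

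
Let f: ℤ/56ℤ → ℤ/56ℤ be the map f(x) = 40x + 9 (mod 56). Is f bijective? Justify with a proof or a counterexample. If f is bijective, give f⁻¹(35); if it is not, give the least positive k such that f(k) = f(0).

7

We have gcd(40, 56) = 8 > 1. Taking u = 0 and v = 7: f(0) = 9 and f(7) = 40·7 + 9 = 289 ≡ 9 (mod 56).
So f(0) = f(7) while 0 ≠ 7, hence f is not injective, hence not bijective.
Since f is not bijective, we find the least positive k with f(k) = f(0): this means 40k ≡ 0 (mod 56), i.e. 56 ∣ 40k. Since gcd(40, 56) = 8, dividing through by 8 this holds exactly when 7 ∣ 5k, and as gcd(5, 7) = 1, exactly when 7 ∣ k.
The smallest positive such k is 7.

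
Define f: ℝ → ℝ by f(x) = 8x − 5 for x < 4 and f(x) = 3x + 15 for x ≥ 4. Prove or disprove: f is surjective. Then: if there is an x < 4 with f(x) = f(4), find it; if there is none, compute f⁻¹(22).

Both pieces are strictly increasing (slopes 8 and 3), so each is injective on its own interval.
The left piece maps (−∞, 4) onto (−∞, 27); the right piece maps [4, ∞) onto [27, ∞).
These images together cover ℝ, so f is surjective.
Because the two images are disjoint, no x < 4 has f(x) = f(4), so we compute f⁻¹(22): 22 lies in (−∞, 27), so solve 8x − 5 = 22: x = (22 + 5)/8 = 27/8.

27/8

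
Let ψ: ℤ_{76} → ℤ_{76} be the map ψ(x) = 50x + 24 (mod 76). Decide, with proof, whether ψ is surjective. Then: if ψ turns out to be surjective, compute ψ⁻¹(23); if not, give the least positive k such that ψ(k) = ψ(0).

Since gcd(50, 76) = 2, we have 50x ≡ 0 (mod 2) for all x, so ψ(x) ≡ 0 (mod 2).
But 1 ≢ 0 (mod 2), so 1 ∈ ℤ_{76} has no preimage. So ψ is not surjective.
Since ψ is not surjective, we find the least positive k with ψ(k) = ψ(0): this means 50k ≡ 0 (mod 76), i.e. 76 ∣ 50k. Since gcd(50, 76) = 2, dividing through by 2 this holds exactly when 38 ∣ 25k, and as gcd(25, 38) = 1, exactly when 38 ∣ k.
The smallest positive such k is 38.

38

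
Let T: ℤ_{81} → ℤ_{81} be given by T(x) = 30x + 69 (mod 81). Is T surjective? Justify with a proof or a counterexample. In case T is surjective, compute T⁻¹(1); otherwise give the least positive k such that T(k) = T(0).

Since gcd(30, 81) = 3, we have 30x ≡ 0 (mod 3) for all x, so T(x) ≡ 0 (mod 3).
But 1 ≢ 0 (mod 3), so 1 ∈ ℤ_{81} has no preimage. Hence T is not surjective.
Since T is not surjective, we find the least positive k with T(k) = T(0): this means 30k ≡ 0 (mod 81), i.e. 81 ∣ 30k. Since gcd(30, 81) = 3, dividing through by 3 this holds exactly when 27 ∣ 10k, and as gcd(10, 27) = 1, exactly when 27 ∣ k.
The smallest positive such k is 27.

27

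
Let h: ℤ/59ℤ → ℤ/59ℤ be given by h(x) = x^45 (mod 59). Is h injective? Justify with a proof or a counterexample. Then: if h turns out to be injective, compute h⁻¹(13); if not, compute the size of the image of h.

2

Since 59 is prime, the nonzero elements of ℤ/59ℤ form a cyclic group of order 58.
As gcd(45, 58) = 1, raising to the 45th power is a bijection on this group: if s^45 ≡ t^45 then (st^{−1})^45 = 1, and the only element of order dividing gcd(45, 58) = 1 is 1, so s = t.
With h(0) = 0 this makes h injective on all of ℤ/59ℤ, hence bijective (finite equal-size domain and codomain). In particular h is injective.
Since h is injective, we find the preimage of 13. The inverse of x ↦ x^45 on (ℤ/59ℤ)^× is x ↦ x^49, because 45·49 = 2205 = 38·58 + 1 ≡ 1 (mod 58) and x^{58} = 1 for x ≠ 0 (Fermat). So h⁻¹(13) = 13^49 mod 59.
Repeated squaring mod 59: 13^1 ≡ 13, 13^2 ≡ 13² = 169 ≡ 51, 13^4 ≡ 51² = 2601 ≡ 5, 13^8 ≡ 5² = 25, 13^16 ≡ 25² = 625 ≡ 35, 13^32 ≡ 35² = 1225 ≡ 45. Since 49 = 32 + 16 + 1, 13^49 ≡ 45·35·13: 45·35 = 1575 ≡ 41, then 41·13 = 533 ≡ 2. So 13^49 ≡ 2 (mod 59).
Hence h⁻¹(13) = 2.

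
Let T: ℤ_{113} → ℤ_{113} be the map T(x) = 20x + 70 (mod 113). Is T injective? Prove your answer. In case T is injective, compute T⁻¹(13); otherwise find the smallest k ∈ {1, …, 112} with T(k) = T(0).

If T(a) = T(b), then 20a ≡ 20b (mod 113). Because gcd(20, 113) = 1, we may cancel 20 to get a ≡ b (mod 113).
Hence T is injective.
We now compute 20⁻¹ mod 113 explicitly. Euclid's algorithm: 113 = 5·20 + 13, 20 = 1·13 + 7, 13 = 1·7 + 6, 7 = 1·6 + 1; back-substituting gives 1 = 17·20 − 3·113, so 20⁻¹ ≡ 17 (mod 113).
Since T is injective, we find T⁻¹(13): we need 20x ≡ 13 − 70 ≡ 56 (mod 113). Using 20⁻¹ = 17: x ≡ 17·56 = 952 = 8·113 + 48, so x = 48.
Check: T(48) = 20·48 + 70 = 1030 = 9·113 + 13 ≡ 13 (mod 113).

48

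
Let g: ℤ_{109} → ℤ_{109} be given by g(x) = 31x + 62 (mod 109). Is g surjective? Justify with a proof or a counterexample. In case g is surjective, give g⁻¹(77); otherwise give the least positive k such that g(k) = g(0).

4

Since gcd(31, 109) = 1, 31 is invertible modulo 109. Euclid's algorithm: 109 = 3·31 + 16, 31 = 1·16 + 15, 16 = 1·15 + 1; back-substituting gives 1 = 102·31 − 29·109, so 31⁻¹ ≡ 102 (mod 109).
For any y ∈ ℤ_{109}, x = 102(y − 62) mod 109 satisfies g(x) = 31·102(y − 62) + 62 ≡ y (since 31·102 ≡ 1 mod 109). So every y has a preimage.
Therefore g is surjective.
Since g is surjective, we find g⁻¹(77): we need 31x ≡ 77 − 62 ≡ 15 (mod 109). Using 31⁻¹ = 102: x ≡ 102·15 = 1530 = 14·109 + 4, so x = 4.
Check: g(4) = 31·4 + 62 = 186 = 1·109 + 77 ≡ 77 (mod 109).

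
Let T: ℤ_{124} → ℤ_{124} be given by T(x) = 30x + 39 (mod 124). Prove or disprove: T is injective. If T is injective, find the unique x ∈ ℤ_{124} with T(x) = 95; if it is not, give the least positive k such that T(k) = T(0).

We have gcd(30, 124) = 2 > 1. Taking s = 0 and t = 62: T(0) = 39 and T(62) = 30·62 + 39 = 1899 ≡ 39 (mod 124).
So T(0) = T(62) while 0 ≠ 62, thus T is not injective.
Since T is not injective, we find the least positive k with T(k) = T(0): this means 30k ≡ 0 (mod 124), i.e. 124 ∣ 30k. Since gcd(30, 124) = 2, dividing through by 2 this holds exactly when 62 ∣ 15k, and as gcd(15, 62) = 1, exactly when 62 ∣ k.
The smallest positive such k is 62.

62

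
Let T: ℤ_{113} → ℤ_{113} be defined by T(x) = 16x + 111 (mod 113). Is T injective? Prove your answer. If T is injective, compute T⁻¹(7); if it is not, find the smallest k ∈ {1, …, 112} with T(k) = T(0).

50

If T(u) = T(v), then 16u ≡ 16v (mod 113). Because gcd(16, 113) = 1, we may cancel 16 to get u ≡ v (mod 113).
Hence T is injective.
We now compute 16⁻¹ mod 113 explicitly. Euclid's algorithm: 113 = 7·16 + 1; back-substituting gives 1 = 106·16 − 15·113, so 16⁻¹ ≡ 106 (mod 113).
Since T is injective, we compute T⁻¹(7): solve 16x + 111 ≡ 7 (mod 113), i.e. 16x ≡ 9 (mod 113).
Multiplying by 16⁻¹ = 106 gives x ≡ 106·9 = 954 = 8·113 + 50 ≡ 50 (mod 113).
Check: T(50) = 16·50 + 111 = 911 = 8·113 + 7 ≡ 7 (mod 113).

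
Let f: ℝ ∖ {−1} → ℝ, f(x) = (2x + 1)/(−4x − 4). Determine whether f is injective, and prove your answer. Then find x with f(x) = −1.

Suppose f(u) = f(v). Cross-multiplying: (2u + 1)(−4v − 4) = (2v + 1)(−4u − 4).
Expanding both sides and cancelling the symmetric terms leaves −4·(u − v) = 0. Since −4 ≠ 0, u = v. Hence f is injective.
Solving f(x) = −1: cross-multiplying gives 2x + 1 = −1(−4x − 4), which rearranges to −2x = 3, so x = −3/2.

-3/2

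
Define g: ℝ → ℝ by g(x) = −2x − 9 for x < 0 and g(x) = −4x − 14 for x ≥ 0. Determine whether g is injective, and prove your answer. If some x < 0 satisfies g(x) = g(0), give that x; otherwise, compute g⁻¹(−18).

1

Both pieces are strictly decreasing (slopes −2 and −4), so each is injective on its own interval.
The left piece maps (−∞, 0) onto (−9, ∞); the right piece maps [0, ∞) onto (−∞, −14].
These images are disjoint, so no value is attained by both pieces. Thus g is injective.
Because the two images are disjoint, no x < 0 has g(x) = g(0), so we compute g⁻¹(−18): −18 lies in (−∞, −14], so solve −4x − 14 = −18: x = (−18 + 14)/(−4) = 1.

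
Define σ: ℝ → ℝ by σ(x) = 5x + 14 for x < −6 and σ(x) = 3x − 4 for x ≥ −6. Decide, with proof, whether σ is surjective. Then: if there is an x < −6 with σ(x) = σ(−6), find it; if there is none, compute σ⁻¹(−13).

Both pieces are strictly increasing (slopes 5 and 3), so each is injective on its own interval.
The left piece maps (−∞, −6) onto (−∞, −16); the right piece maps [−6, ∞) onto [−22, ∞).
The union (−∞, −16) ∪ [−22, ∞) covers ℝ, so σ is surjective.
For the follow-up: the images overlap, so an x < −6 with σ(x) = σ(−6) exists. σ(−6) = −22; solving 5x + 14 = −22 for x < −6 gives x = (−22 − 14)/5 = −36/5.

-36/5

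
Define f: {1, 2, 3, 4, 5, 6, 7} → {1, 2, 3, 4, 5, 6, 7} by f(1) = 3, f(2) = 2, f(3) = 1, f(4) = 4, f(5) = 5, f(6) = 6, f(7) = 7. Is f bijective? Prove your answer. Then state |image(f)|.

The values 3, 2, 1, 4, 5, 6, 7 are a permutation of {1, 2, 3, 4, 5, 6, 7}: each element appears exactly once.
So f is injective and surjective, hence bijective.
The image of f is {1, 2, 3, 4, 5, 6, 7}, which has 7 elements.

7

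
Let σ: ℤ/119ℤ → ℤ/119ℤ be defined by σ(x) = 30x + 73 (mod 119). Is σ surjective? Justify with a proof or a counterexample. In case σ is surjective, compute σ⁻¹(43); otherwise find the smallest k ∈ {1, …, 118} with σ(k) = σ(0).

Since gcd(30, 119) = 1, 30 is invertible modulo 119. Euclid's algorithm: 119 = 3·30 + 29, 30 = 1·29 + 1; back-substituting gives 1 = 4·30 − 1·119, so 30⁻¹ ≡ 4 (mod 119).
For any y ∈ ℤ/119ℤ, x = 4(y − 73) mod 119 satisfies σ(x) = 30·4(y − 73) + 73 ≡ y (since 30·4 ≡ 1 mod 119). So every y has a preimage.
Therefore σ is surjective.
Since σ is surjective, we compute σ⁻¹(43): solve 30x + 73 ≡ 43 (mod 119), i.e. 30x ≡ 89 (mod 119).
Multiplying by 30⁻¹ = 4 gives x ≡ 4·89 = 356 = 2·119 + 118 ≡ 118 (mod 119).
Check: σ(118) = 30·118 + 73 = 3613 = 30·119 + 43 ≡ 43 (mod 119).

118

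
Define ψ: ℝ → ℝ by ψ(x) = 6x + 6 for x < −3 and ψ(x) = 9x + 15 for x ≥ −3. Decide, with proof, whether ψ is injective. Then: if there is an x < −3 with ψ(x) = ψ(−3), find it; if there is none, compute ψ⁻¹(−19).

Both pieces are strictly increasing (slopes 6 and 9), so each is injective on its own interval.
The left piece maps (−∞, −3) onto (−∞, −12); the right piece maps [−3, ∞) onto [−12, ∞).
These images are disjoint, so no value is attained by both pieces. Hence ψ is injective.
Because the two images are disjoint, no x < −3 has ψ(x) = ψ(−3), so we compute ψ⁻¹(−19): −19 lies in (−∞, −12), so solve 6x + 6 = −19: x = (−19 − 6)/6 = −25/6.

-25/6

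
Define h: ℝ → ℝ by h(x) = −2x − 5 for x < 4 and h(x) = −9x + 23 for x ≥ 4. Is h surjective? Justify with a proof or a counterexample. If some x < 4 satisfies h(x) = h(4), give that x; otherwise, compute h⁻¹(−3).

Both pieces are strictly decreasing (slopes −2 and −9), so each is injective on its own interval.
The left piece maps (−∞, 4) onto (−13, ∞); the right piece maps [4, ∞) onto (−∞, −13].
These images together cover ℝ, so h is surjective.
Because the two images are disjoint, no x < 4 has h(x) = h(4), so we compute h⁻¹(−3): −3 lies in (−13, ∞), so solve −2x − 5 = −3: x = (−3 + 5)/(−2) = −1.

-1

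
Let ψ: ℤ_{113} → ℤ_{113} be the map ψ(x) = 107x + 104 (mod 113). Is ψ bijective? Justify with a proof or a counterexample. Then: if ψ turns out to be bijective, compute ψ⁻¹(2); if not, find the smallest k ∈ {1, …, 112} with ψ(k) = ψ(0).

17

If ψ(x_1) = ψ(x_2), then 107x_1 ≡ 107x_2 (mod 113). Because gcd(107, 113) = 1, we may cancel 107 to get x_1 ≡ x_2 (mod 113).
We now compute 107⁻¹ mod 113 explicitly. Euclid's algorithm: 113 = 1·107 + 6, 107 = 17·6 + 5, 6 = 1·5 + 1; back-substituting gives 1 = 94·107 − 89·113, so 107⁻¹ ≡ 94 (mod 113).
For any y ∈ ℤ_{113}, x = 94(y − 104) mod 113 satisfies ψ(x) = 107·94(y − 104) + 104 ≡ y (since 107·94 ≡ 1 mod 113). So every y has a preimage.
Thus ψ is bijective.
Since ψ is bijective, we compute ψ⁻¹(2): solve 107x + 104 ≡ 2 (mod 113), i.e. 107x ≡ 11 (mod 113).
Multiplying by 107⁻¹ = 94 gives x ≡ 94·11 = 1034 = 9·113 + 17 ≡ 17 (mod 113).
Check: ψ(17) = 107·17 + 104 = 1923 = 17·113 + 2 ≡ 2 (mod 113).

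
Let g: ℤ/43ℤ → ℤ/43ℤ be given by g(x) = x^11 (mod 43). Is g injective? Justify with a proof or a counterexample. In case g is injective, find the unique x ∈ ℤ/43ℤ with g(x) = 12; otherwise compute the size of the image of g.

28

Since 43 is prime, the nonzero elements of ℤ/43ℤ form a cyclic group of order 42.
As gcd(11, 42) = 1, raising to the 11th power is a bijection on this group: if a^11 ≡ b^11 then (ab^{−1})^11 = 1, and the only element of order dividing gcd(11, 42) = 1 is 1, so a = b.
With g(0) = 0 this makes g injective on all of ℤ/43ℤ, hence bijective (finite equal-size domain and codomain). In particular g is injective.
Since g is injective, we find the preimage of 12. The inverse of x ↦ x^11 on (ℤ/43ℤ)^× is x ↦ x^23, because 11·23 = 253 = 6·42 + 1 ≡ 1 (mod 42) and x^{42} = 1 for x ≠ 0 (Fermat). So g⁻¹(12) = 12^23 mod 43.
Repeated squaring mod 43: 12^1 ≡ 12, 12^2 ≡ 12² = 144 ≡ 15, 12^4 ≡ 15² = 225 ≡ 10, 12^8 ≡ 10² = 100 ≡ 14, 12^16 ≡ 14² = 196 ≡ 24. Since 23 = 16 + 4 + 2 + 1, 12^23 ≡ 24·10·15·12: 24·10 = 240 ≡ 25, then 25·15 = 375 ≡ 31, then 31·12 = 372 ≡ 28. So 12^23 ≡ 28 (mod 43).
Hence g⁻¹(12) = 28.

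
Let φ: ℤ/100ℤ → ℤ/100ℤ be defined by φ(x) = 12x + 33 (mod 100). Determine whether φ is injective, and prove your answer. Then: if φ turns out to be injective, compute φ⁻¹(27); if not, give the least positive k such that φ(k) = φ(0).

25

Recall: injectivity means: for all u, v in the domain, φ(u) = φ(v) implies u = v.
We have gcd(12, 100) = 4 > 1. Taking u = 0 and v = 25: φ(0) = 33 and φ(25) = 12·25 + 33 = 333 ≡ 33 (mod 100).
So φ(0) = φ(25) while 0 ≠ 25, therefore φ is not injective.
Since φ is not injective, we find the least positive k with φ(k) = φ(0): this means 12k ≡ 0 (mod 100), i.e. 100 ∣ 12k. Since gcd(12, 100) = 4, dividing through by 4 this holds exactly when 25 ∣ 3k, and as gcd(3, 25) = 1, exactly when 25 ∣ k.
The smallest positive such k is 25.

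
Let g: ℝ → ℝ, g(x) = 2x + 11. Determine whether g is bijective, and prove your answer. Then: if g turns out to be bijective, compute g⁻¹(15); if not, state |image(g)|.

Suppose g(s) = g(t). Then 2s + 11 = 2t + 11, hence 2s = 2t, hence s = t.
For any y ∈ ℝ, x = (y − 11)/2 satisfies g(x) = y.
Thus g is bijective.
Since g is bijective, we compute g⁻¹(15) = (15 − 11)/2 = 2.

2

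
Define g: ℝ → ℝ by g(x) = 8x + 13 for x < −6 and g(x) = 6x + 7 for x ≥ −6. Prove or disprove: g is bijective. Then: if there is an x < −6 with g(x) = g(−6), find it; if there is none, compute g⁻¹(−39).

-13/2

Both pieces are strictly increasing (slopes 8 and 6), so each is injective on its own interval.
The left piece maps (−∞, −6) onto (−∞, −35); the right piece maps [−6, ∞) onto [−29, ∞).
The images leave a gap (−35 has no preimage), so g is not surjective, hence not bijective.
Because the two images are disjoint, no x < −6 has g(x) = g(−6), so we compute g⁻¹(−39): −39 lies in (−∞, −35), so solve 8x + 13 = −39: x = (−39 − 13)/8 = −13/2.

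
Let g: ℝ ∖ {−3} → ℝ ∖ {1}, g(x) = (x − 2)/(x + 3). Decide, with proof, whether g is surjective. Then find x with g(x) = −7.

-19/8

For any y ≠ 1, solving y(x + 3) = x − 2 for x gives a well-defined x ≠ −3. So g is surjective.
Solving g(x) = −7: cross-multiplying gives x − 2 = −7(x + 3), which rearranges to 8x = −19, so x = −19/8.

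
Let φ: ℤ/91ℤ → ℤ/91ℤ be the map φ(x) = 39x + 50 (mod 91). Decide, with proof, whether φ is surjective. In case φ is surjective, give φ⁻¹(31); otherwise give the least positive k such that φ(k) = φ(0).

7

Recall that φ is surjective if every y in the codomain equals φ(x) for some x in the domain.
Since gcd(39, 91) = 13, we have 39x ≡ 0 (mod 13) for all x, so φ(x) ≡ 11 (mod 13).
But 0 ≢ 11 (mod 13), so 0 ∈ ℤ/91ℤ has no preimage. Hence φ is not surjective.
Since φ is not surjective, we find the least positive k with φ(k) = φ(0): this means 39k ≡ 0 (mod 91), i.e. 91 ∣ 39k. Since gcd(39, 91) = 13, dividing through by 13 this holds exactly when 7 ∣ 3k, and as gcd(3, 7) = 1, exactly when 7 ∣ k.
The smallest positive such k is 7.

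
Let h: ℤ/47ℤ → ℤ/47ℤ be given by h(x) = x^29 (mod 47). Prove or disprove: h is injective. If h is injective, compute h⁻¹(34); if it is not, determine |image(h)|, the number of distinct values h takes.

32

Since 47 is prime, the nonzero elements of ℤ/47ℤ form a cyclic group of order 46.
As gcd(29, 46) = 1, raising to the 29th power is a bijection on this group: if s^29 ≡ t^29 then (st^{−1})^29 = 1, and the only element of order dividing gcd(29, 46) = 1 is 1, so s = t.
With h(0) = 0 this makes h injective on all of ℤ/47ℤ, hence bijective (finite equal-size domain and codomain). In particular h is injective.
Since h is injective, we find the preimage of 34. The inverse of x ↦ x^29 on (ℤ/47ℤ)^× is x ↦ x^27, because 29·27 = 783 = 17·46 + 1 ≡ 1 (mod 46) and x^{46} = 1 for x ≠ 0 (Fermat). So h⁻¹(34) = 34^27 mod 47.
Repeated squaring mod 47: 34^1 ≡ 34, 34^2 ≡ 34² = 1156 ≡ 28, 34^4 ≡ 28² = 784 ≡ 32, 34^8 ≡ 32² = 1024 ≡ 37, 34^16 ≡ 37² = 1369 ≡ 6. Since 27 = 16 + 8 + 2 + 1, 34^27 ≡ 6·37·28·34: 6·37 = 222 ≡ 34, then 34·28 = 952 ≡ 12, then 12·34 = 408 ≡ 32. So 34^27 ≡ 32 (mod 47).
Hence h⁻¹(34) = 32.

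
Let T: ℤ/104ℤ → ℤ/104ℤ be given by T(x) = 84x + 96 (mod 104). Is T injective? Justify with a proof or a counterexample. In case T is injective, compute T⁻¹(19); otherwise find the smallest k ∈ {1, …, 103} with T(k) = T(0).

26

We have gcd(84, 104) = 4 > 1. Taking x_1 = 0 and x_2 = 26: T(0) = 96 and T(26) = 84·26 + 96 = 2280 ≡ 96 (mod 104).
So T(0) = T(26) while 0 ≠ 26, therefore T is not injective.
Since T is not injective, we find the least positive k with T(k) = T(0): this means 84k ≡ 0 (mod 104), i.e. 104 ∣ 84k. Since gcd(84, 104) = 4, dividing through by 4 this holds exactly when 26 ∣ 21k, and as gcd(21, 26) = 1, exactly when 26 ∣ k.
The smallest positive such k is 26.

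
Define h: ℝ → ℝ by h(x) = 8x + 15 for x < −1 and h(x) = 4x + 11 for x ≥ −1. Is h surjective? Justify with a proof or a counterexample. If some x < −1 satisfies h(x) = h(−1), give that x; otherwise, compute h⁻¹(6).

Both pieces are strictly increasing (slopes 8 and 4), so each is injective on its own interval.
The left piece maps (−∞, −1) onto (−∞, 7); the right piece maps [−1, ∞) onto [7, ∞).
These images together cover ℝ, so h is surjective.
Because the two images are disjoint, no x < −1 has h(x) = h(−1), so we compute h⁻¹(6): 6 lies in (−∞, 7), so solve 8x + 15 = 6: x = (6 − 15)/8 = −9/8.

-9/8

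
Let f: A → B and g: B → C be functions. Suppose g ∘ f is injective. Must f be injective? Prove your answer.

injective

Suppose f(u) = f(v). Applying g: (g ∘ f)(u) = (g ∘ f)(v). Since g ∘ f is injective, u = v. Therefore f is injective.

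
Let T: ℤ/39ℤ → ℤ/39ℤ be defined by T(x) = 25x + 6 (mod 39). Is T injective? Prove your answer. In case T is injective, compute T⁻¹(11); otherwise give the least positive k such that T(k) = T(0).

By definition, injectivity means: for all a, b in the domain, T(a) = T(b) implies a = b.
Suppose T(a) = T(b) in ℤ/39ℤ. Then 25a + 6 ≡ 25b + 6 (mod 39), therefore 25(a − b) ≡ 0 (mod 39).
Since gcd(25, 39) = 1, 25 is invertible modulo 39, therefore a − b ≡ 0 (mod 39), i.e. a = b.
Therefore T is injective.
We now compute 25⁻¹ mod 39 explicitly. Euclid's algorithm: 39 = 1·25 + 14, 25 = 1·14 + 11, 14 = 1·11 + 3, 11 = 3·3 + 2, 3 = 1·2 + 1; back-substituting gives 1 = 25·25 − 16·39, so 25⁻¹ ≡ 25 (mod 39).
Since T is injective, we find T⁻¹(11): we need 25x ≡ 11 − 6 ≡ 5 (mod 39). Using 25⁻¹ = 25: x ≡ 25·5 = 125 = 3·39 + 8, so x = 8.
Check: T(8) = 25·8 + 6 = 206 = 5·39 + 11 ≡ 11 (mod 39).

8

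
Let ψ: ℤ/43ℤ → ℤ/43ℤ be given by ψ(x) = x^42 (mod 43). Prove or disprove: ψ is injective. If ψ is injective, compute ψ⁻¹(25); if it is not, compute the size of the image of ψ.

ψ(1) = 1^42 = 1.
ψ(2): Repeated squaring mod 43: 2^1 ≡ 2, 2^2 ≡ 2² = 4, 2^4 ≡ 4² = 16, 2^8 ≡ 16² = 256 ≡ 41, 2^16 ≡ 41² = 1681 ≡ 4, 2^32 ≡ 4² = 16. Since 42 = 32 + 8 + 2, 2^42 ≡ 16·41·4: 16·41 = 656 ≡ 11, then 11·4 = 44 ≡ 1. So 2^42 ≡ 1 (mod 43).
So ψ(1) = ψ(2) = 1 while 1 ≠ 2, so ψ is not injective.
Since ψ is not injective, we determine |image(ψ)|. Computing x^42 mod 43 for each x (by repeated squaring, reducing mod 43 at every step), the values ψ(0), ψ(1), …, ψ(42) are: 0, 1, 1, 1, 1, 1, 1, 1, 1, 1, 1, 1, 1, 1, 1, 1, 1, 1, 1, 1, 1, 1, 1, 1, 1, 1, 1, 1, 1, 1, 1, 1, 1, 1, 1, 1, 1, 1, 1, 1, 1, 1, 1.
The distinct values are {0, 1}; there are 2 of them.

2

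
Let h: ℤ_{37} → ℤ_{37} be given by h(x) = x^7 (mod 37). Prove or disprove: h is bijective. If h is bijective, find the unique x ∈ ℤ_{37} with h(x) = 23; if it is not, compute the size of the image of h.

Since 37 is prime, the nonzero elements of ℤ_{37} form a cyclic group of order 36.
As gcd(7, 36) = 1, raising to the 7th power is a bijection on this group: if u^7 ≡ v^7 then (uv^{−1})^7 = 1, and the only element of order dividing gcd(7, 36) = 1 is 1, so u = v.
With h(0) = 0 this makes h injective on all of ℤ_{37}, hence bijective (finite equal-size domain and codomain). In particular h is bijective.
Since h is bijective, we find the preimage of 23. The inverse of x ↦ x^7 on (ℤ_{37})^× is x ↦ x^31, because 7·31 = 217 = 6·36 + 1 ≡ 1 (mod 36) and x^{36} = 1 for x ≠ 0 (Fermat). So h⁻¹(23) = 23^31 mod 37.
Repeated squaring mod 37: 23^1 ≡ 23, 23^2 ≡ 23² = 529 ≡ 11, 23^4 ≡ 11² = 121 ≡ 10, 23^8 ≡ 10² = 100 ≡ 26, 23^16 ≡ 26² = 676 ≡ 10. Since 31 = 16 + 8 + 4 + 2 + 1, 23^31 ≡ 10·26·10·11·23: 10·26 = 260 ≡ 1, then 1·10 = 10, then 10·11 = 110 ≡ 36, then 36·23 = 828 ≡ 14. So 23^31 ≡ 14 (mod 37).
Hence h⁻¹(23) = 14.

14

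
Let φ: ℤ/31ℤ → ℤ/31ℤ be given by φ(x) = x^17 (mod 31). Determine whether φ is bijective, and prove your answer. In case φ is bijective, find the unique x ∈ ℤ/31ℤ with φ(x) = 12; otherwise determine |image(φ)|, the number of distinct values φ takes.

22

Since 31 is prime, the nonzero elements of ℤ/31ℤ form a cyclic group of order 30.
As gcd(17, 30) = 1, raising to the 17th power is a bijection on this group: if u^17 ≡ v^17 then (uv^{−1})^17 = 1, and the only element of order dividing gcd(17, 30) = 1 is 1, so u = v.
With φ(0) = 0 this makes φ injective on all of ℤ/31ℤ, hence bijective (finite equal-size domain and codomain). In particular φ is bijective.
Since φ is bijective, we find the preimage of 12. The inverse of x ↦ x^17 on (ℤ/31ℤ)^× is x ↦ x^23, because 17·23 = 391 = 13·30 + 1 ≡ 1 (mod 30) and x^{30} = 1 for x ≠ 0 (Fermat). So φ⁻¹(12) = 12^23 mod 31.
Repeated squaring mod 31: 12^1 ≡ 12, 12^2 ≡ 12² = 144 ≡ 20, 12^4 ≡ 20² = 400 ≡ 28, 12^8 ≡ 28² = 784 ≡ 9, 12^16 ≡ 9² = 81 ≡ 19. Since 23 = 16 + 4 + 2 + 1, 12^23 ≡ 19·28·20·12: 19·28 = 532 ≡ 5, then 5·20 = 100 ≡ 7, then 7·12 = 84 ≡ 22. So 12^23 ≡ 22 (mod 31).
Hence φ⁻¹(12) = 22.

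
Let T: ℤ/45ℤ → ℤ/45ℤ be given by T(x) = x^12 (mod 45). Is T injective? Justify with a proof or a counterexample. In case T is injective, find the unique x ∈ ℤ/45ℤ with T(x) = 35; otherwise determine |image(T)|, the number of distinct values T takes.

T(1) = 1^12 = 1.
T(2): Repeated squaring mod 45: 2^1 ≡ 2, 2^2 ≡ 2² = 4, 2^4 ≡ 4² = 16, 2^8 ≡ 16² = 256 ≡ 31. Since 12 = 8 + 4, 2^12 ≡ 31·16: 31·16 = 496 ≡ 1. So 2^12 ≡ 1 (mod 45).
So T(1) = T(2) = 1 while 1 ≠ 2, thus T is not injective.
Since T is not injective, we determine |image(T)|. Computing x^12 mod 45 for each x (by repeated squaring, reducing mod 45 at every step), the values T(0), T(1), …, T(44) are: 0, 1, 1, 36, 1, 10, 36, 1, 1, 36, 10, 1, 36, 1, 1, 0, 1, 1, 36, 1, 10, 36, 1, 1, 36, 10, 1, 36, 1, 1, 0, 1, 1, 36, 1, 10, 36, 1, 1, 36, 10, 1, 36, 1, 1.
The distinct values are {0, 1, 10, 36}; there are 4 of them.

4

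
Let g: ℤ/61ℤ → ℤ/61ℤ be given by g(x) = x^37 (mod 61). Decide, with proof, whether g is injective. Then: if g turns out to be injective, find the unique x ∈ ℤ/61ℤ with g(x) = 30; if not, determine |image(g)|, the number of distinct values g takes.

44

Since 61 is prime, the nonzero elements of ℤ/61ℤ form a cyclic group of order 60.
As gcd(37, 60) = 1, raising to the 37th power is a bijection on this group: if a^37 ≡ b^37 then (ab^{−1})^37 = 1, and the only element of order dividing gcd(37, 60) = 1 is 1, so a = b.
With g(0) = 0 this makes g injective on all of ℤ/61ℤ, hence bijective (finite equal-size domain and codomain). In particular g is injective.
Since g is injective, we find the preimage of 30. The inverse of x ↦ x^37 on (ℤ/61ℤ)^× is x ↦ x^13, because 37·13 = 481 = 8·60 + 1 ≡ 1 (mod 60) and x^{60} = 1 for x ≠ 0 (Fermat). So g⁻¹(30) = 30^13 mod 61.
Repeated squaring mod 61: 30^1 ≡ 30, 30^2 ≡ 30² = 900 ≡ 46, 30^4 ≡ 46² = 2116 ≡ 42, 30^8 ≡ 42² = 1764 ≡ 56. Since 13 = 8 + 4 + 1, 30^13 ≡ 56·42·30: 56·42 = 2352 ≡ 34, then 34·30 = 1020 ≡ 44. So 30^13 ≡ 44 (mod 61).
Hence g⁻¹(30) = 44.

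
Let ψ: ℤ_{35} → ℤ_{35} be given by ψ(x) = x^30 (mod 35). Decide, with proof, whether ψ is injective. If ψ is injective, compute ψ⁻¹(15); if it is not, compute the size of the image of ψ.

ψ(2): Repeated squaring mod 35: 2^1 ≡ 2, 2^2 ≡ 2² = 4, 2^4 ≡ 4² = 16, 2^8 ≡ 16² = 256 ≡ 11, 2^16 ≡ 11² = 121 ≡ 16. Since 30 = 16 + 8 + 4 + 2, 2^30 ≡ 16·11·16·4: 16·11 = 176 ≡ 1, then 1·16 = 16, then 16·4 = 64 ≡ 29. So 2^30 ≡ 29 (mod 35).
ψ(3): Repeated squaring mod 35: 3^1 ≡ 3, 3^2 ≡ 3² = 9, 3^4 ≡ 9² = 81 ≡ 11, 3^8 ≡ 11² = 121 ≡ 16, 3^16 ≡ 16² = 256 ≡ 11. Since 30 = 16 + 8 + 4 + 2, 3^30 ≡ 11·16·11·9: 11·16 = 176 ≡ 1, then 1·11 = 11, then 11·9 = 99 ≡ 29. So 3^30 ≡ 29 (mod 35).
So ψ(2) = ψ(3) = 29 while 2 ≠ 3, thus ψ is not injective.
Since ψ is not injective, we determine |image(ψ)|. Computing x^30 mod 35 for each x (by repeated squaring, reducing mod 35 at every step), the values ψ(0), ψ(1), …, ψ(34) are: 0, 1, 29, 29, 1, 15, 1, 14, 29, 1, 15, 1, 29, 29, 21, 15, 1, 29, 29, 1, 15, 21, 29, 29, 1, 15, 1, 29, 14, 1, 15, 1, 29, 29, 1.
The distinct values are {0, 1, 14, 15, 21, 29}; there are 6 of them.

6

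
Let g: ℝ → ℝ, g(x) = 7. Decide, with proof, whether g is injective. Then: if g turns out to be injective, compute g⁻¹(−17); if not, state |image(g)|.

1

Recall: injectivity means: for all s, t in the domain, g(s) = g(t) implies s = t.
g(0) = 7 = g(1) with 0 ≠ 1, so g is not injective.
Since g is not injective, we state |image(g)|: the image of g is {7}, which has 1 element.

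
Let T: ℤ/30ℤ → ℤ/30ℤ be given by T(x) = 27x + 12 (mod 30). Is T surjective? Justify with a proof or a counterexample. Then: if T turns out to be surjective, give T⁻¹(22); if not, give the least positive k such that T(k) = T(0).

10

Since gcd(27, 30) = 3, we have 27x ≡ 0 (mod 3) for all x, so T(x) ≡ 0 (mod 3).
But 1 ≢ 0 (mod 3), so 1 ∈ ℤ/30ℤ has no preimage. Hence T is not surjective.
Since T is not surjective, we find the least positive k with T(k) = T(0): this means 27k ≡ 0 (mod 30), i.e. 30 ∣ 27k. Since gcd(27, 30) = 3, dividing through by 3 this holds exactly when 10 ∣ 9k, and as gcd(9, 10) = 1, exactly when 10 ∣ k.
The smallest positive such k is 10.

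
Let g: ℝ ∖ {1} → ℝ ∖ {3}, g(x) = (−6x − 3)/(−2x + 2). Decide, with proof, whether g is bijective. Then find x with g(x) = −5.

7/16

Suppose g(u) = g(v). Cross-multiplying: (−6u − 3)(−2v + 2) = (−6v − 3)(−2u + 2).
Expanding both sides and cancelling the symmetric terms leaves −18·(u − v) = 0. Since −18 ≠ 0, u = v. So g is injective.
For any y ≠ 3, solving y(−2x + 2) = −6x − 3 for x gives a well-defined x ≠ 1. So g is surjective.
So g is bijective.
Solving g(x) = −5: cross-multiplying gives −6x − 3 = −5(−2x + 2), which rearranges to −16x = −7, so x = 7/16.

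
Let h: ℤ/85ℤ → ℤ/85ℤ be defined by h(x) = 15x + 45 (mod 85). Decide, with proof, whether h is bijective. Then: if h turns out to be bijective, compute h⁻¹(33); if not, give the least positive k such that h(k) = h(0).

Recall that h is injective when h(a) = h(b) forces a = b.
We have gcd(15, 85) = 5 > 1. Taking a = 0 and b = 17: h(0) = 45 and h(17) = 15·17 + 45 = 300 ≡ 45 (mod 85).
So h(0) = h(17) while 0 ≠ 17, therefore h is not injective, hence not bijective.
Since h is not bijective, we find the least positive k with h(k) = h(0): this means 15k ≡ 0 (mod 85), i.e. 85 ∣ 15k. Since gcd(15, 85) = 5, dividing through by 5 this holds exactly when 17 ∣ 3k, and as gcd(3, 17) = 1, exactly when 17 ∣ k.
The smallest positive such k is 17.

17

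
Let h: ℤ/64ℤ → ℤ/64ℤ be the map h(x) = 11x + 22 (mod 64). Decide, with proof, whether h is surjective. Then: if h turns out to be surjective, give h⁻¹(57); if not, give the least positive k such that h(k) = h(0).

Since gcd(11, 64) = 1, 11 is invertible modulo 64. Euclid's algorithm: 64 = 5·11 + 9, 11 = 1·9 + 2, 9 = 4·2 + 1; back-substituting gives 1 = 35·11 − 6·64, so 11⁻¹ ≡ 35 (mod 64).
Then y ↦ 35(y − 22) is a two-sided inverse to h, so every y ∈ ℤ/64ℤ has a preimage.
So h is surjective.
Since h is surjective, we find h⁻¹(57): we need 11x ≡ 57 − 22 ≡ 35 (mod 64). Using 11⁻¹ = 35: x ≡ 35·35 = 1225 = 19·64 + 9, so x = 9.
Check: h(9) = 11·9 + 22 = 121 = 1·64 + 57 ≡ 57 (mod 64).

9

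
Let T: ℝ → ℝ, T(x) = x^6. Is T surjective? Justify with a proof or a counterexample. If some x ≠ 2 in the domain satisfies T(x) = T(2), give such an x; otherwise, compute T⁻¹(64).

Since 6 is even, x^6 ≥ 0 for all x ∈ ℝ, so −1 ∈ ℝ has no preimage. So T is not surjective.
For the follow-up, such an x exists: taking x = −2 ∈ ℝ gives T(−2) = 64 = T(2) with −2 ≠ 2.

-2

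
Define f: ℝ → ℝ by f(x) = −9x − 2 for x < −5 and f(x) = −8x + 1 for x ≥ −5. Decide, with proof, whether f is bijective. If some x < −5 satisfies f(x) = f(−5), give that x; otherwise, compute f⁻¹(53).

-55/9

Both pieces are strictly decreasing (slopes −9 and −8), so each is injective on its own interval.
The left piece maps (−∞, −5) onto (43, ∞); the right piece maps [−5, ∞) onto (−∞, 41].
The images leave a gap (43 has no preimage), so f is not surjective, hence not bijective.
Because the two images are disjoint, no x < −5 has f(x) = f(−5), so we compute f⁻¹(53): 53 lies in (43, ∞), so solve −9x − 2 = 53: x = (53 + 2)/(−9) = −55/9.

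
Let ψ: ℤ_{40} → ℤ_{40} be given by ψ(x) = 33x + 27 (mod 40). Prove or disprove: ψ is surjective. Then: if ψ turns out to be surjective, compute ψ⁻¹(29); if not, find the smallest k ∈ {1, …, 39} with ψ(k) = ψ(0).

34

Since gcd(33, 40) = 1, 33 is invertible modulo 40. Euclid's algorithm: 40 = 1·33 + 7, 33 = 4·7 + 5, 7 = 1·5 + 2, 5 = 2·2 + 1; back-substituting gives 1 = 17·33 − 14·40, so 33⁻¹ ≡ 17 (mod 40).
Then y ↦ 17(y − 27) is a two-sided inverse to ψ, so every y ∈ ℤ_{40} has a preimage.
Therefore ψ is surjective.
Since ψ is surjective, we compute ψ⁻¹(29): solve 33x + 27 ≡ 29 (mod 40), i.e. 33x ≡ 2 (mod 40).
Multiplying by 33⁻¹ = 17 gives x ≡ 17·2 = 34 ≡ 34 (mod 40).
Check: ψ(34) = 33·34 + 27 = 1149 = 28·40 + 29 ≡ 29 (mod 40).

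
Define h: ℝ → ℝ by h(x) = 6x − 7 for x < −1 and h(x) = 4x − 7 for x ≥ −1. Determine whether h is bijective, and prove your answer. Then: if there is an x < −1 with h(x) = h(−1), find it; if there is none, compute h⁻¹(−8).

-1/4

Both pieces are strictly increasing (slopes 6 and 4), so each is injective on its own interval.
The left piece maps (−∞, −1) onto (−∞, −13); the right piece maps [−1, ∞) onto [−11, ∞).
The images leave a gap (−13 has no preimage), so h is not surjective, hence not bijective.
Because the two images are disjoint, no x < −1 has h(x) = h(−1), so we compute h⁻¹(−8): −8 lies in [−11, ∞), so solve 4x − 7 = −8: x = (−8 + 7)/4 = −1/4.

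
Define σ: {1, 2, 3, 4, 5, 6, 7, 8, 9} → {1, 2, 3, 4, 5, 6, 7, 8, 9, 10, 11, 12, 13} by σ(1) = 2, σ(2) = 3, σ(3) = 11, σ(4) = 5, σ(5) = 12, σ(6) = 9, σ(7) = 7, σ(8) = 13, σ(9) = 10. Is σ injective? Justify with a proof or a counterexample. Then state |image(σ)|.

The values σ(1), …, σ(9) are 2, 3, 11, 5, 12, 9, 7, 13, 10 — all distinct.
So σ(a) = σ(b) only when a = b, and σ is injective.
The image of σ is {2, 3, 5, 7, 9, 10, 11, 12, 13}, which has 9 elements.

9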